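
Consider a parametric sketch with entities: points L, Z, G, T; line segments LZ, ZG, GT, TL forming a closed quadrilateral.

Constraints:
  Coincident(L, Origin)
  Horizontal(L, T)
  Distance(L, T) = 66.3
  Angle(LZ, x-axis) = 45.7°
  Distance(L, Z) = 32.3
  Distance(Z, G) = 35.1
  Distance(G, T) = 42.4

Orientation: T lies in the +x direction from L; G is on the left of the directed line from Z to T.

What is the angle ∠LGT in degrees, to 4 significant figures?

70.88°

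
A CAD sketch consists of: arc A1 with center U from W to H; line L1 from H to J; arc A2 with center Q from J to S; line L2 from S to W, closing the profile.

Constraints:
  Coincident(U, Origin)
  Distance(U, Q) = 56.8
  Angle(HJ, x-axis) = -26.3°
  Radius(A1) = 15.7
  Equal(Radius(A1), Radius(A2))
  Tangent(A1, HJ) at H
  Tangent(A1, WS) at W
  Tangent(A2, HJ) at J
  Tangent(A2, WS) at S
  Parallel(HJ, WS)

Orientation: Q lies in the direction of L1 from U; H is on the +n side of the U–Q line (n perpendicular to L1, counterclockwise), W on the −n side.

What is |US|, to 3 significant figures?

58.9

The slot axis is L1's direction at -26.3°, so u = (cos -26.3°, sin -26.3°) = (0.896, -0.443) and n = (−sin -26.3°, cos -26.3°) = (0.443, 0.896). U is at the origin and Q lies 56.8 along u from U, so Q = 56.8·u = (50.9, -25.2). Tangency of A1 to both parallel lines with radius 15.7 puts H and W at U ± 15.7·n: H = (6.96, 14.1), W = (-6.96, -14.1). Equal radii place J and S the same way about Q: J = Q + 15.7·n = (57.9, -11.1), S = Q − 15.7·n = (44.0, -39.2). Then |US| = |S − U| = 58.9.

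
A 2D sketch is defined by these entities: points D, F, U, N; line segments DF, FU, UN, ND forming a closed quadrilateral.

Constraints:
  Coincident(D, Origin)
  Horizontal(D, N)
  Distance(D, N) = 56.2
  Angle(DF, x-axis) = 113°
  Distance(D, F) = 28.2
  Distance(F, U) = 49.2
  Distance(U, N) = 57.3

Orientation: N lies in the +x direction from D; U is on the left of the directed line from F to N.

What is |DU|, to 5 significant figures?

60.117

D is at the origin; D and N share the same y with |DN| = 56.2 and N in +x, so N = (56.2, 0). DF runs at 113.0° with |DF| = 28.2, so F = (-11.019, 25.958). U is determined by |FU| = 49.2 and |UN| = 57.3 together: it lies at the intersection of circle(F, 49.2) and circle(N, 57.3). With |FN| = 72.057, the foot of the radical line on FN is 30.042 from F and the perpendicular offset is √(49.2² − 30.042²) = 38.963. Taking the left-of-FN solution: U = (31.043, 51.482).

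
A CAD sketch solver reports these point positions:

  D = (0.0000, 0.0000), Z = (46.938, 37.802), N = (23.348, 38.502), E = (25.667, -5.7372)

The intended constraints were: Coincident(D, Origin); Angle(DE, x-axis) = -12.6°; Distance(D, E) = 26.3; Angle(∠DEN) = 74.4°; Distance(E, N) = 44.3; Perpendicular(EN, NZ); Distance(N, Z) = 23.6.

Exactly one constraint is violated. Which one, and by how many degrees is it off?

Perpendicular(EN, NZ) — off by 4.70°.

D = (0.00, 0.00) ✓; DE at -12.60° ✓; |DE| = 26.30 ✓; ∠DEN = 74.40° ✓; |EN| = 44.30 ✓; ∠(EN, NZ) = 94.70° ✗; |NZ| = 23.60 ✓.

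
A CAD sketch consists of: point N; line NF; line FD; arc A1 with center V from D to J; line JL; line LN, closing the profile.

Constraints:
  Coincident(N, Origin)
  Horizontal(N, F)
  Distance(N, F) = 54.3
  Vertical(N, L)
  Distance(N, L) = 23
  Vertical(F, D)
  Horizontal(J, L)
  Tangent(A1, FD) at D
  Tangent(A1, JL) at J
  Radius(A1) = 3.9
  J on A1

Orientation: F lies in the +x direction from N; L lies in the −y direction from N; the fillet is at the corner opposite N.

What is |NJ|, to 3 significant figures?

55.4

N is at the origin; NF is horizontal with |NF| = 54.3 and F on the +x side, so F = (54.3, 0.00). NL is vertical with |NL| = 23.0 and L on the −y side, so L = (0.00, -23.0). The virtual corner opposite N is at (54.3, -23.0). Since A1 is tangent to FD there, VD ⟂ FD and tangency of A1 to JL means the radius VJ is perpendicular to JL, with radius 3.9, so the center V sits 3.9 in from both sides at V = (50.4, -19.1). That places the tangent points at D = (54.3, -19.1) on FD and J = (50.4, -23.0) on JL. Then |NJ| = |J − N| = 55.4.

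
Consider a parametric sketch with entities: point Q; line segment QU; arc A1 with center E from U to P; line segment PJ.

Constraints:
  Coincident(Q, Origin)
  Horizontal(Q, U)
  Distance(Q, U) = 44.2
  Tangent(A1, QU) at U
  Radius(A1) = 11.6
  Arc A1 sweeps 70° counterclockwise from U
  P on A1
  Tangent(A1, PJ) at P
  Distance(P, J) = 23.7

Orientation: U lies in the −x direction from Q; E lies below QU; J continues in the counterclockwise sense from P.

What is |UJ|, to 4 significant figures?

35.43

On A1, U sits at bearing 90° from E; a 70° counterclockwise sweep puts P at bearing 160°, so P = E + 11.6·(cos 160°, sin 160°) = (-55.10, -7.633). Tangency of A1 to PJ means the radius EP is perpendicular to PJ, so PJ runs along (−sin 160°, cos 160°); with |PJ| = 23.7, J = (-63.21, -29.90). Then |UJ| = |J − U| = 35.43.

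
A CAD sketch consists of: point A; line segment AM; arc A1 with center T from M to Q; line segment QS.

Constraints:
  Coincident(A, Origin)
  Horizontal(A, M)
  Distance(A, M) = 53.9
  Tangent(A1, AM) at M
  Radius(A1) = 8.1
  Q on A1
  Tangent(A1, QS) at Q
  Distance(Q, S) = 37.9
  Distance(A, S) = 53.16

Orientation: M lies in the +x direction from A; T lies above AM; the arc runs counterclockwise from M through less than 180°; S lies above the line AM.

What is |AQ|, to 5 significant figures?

61.316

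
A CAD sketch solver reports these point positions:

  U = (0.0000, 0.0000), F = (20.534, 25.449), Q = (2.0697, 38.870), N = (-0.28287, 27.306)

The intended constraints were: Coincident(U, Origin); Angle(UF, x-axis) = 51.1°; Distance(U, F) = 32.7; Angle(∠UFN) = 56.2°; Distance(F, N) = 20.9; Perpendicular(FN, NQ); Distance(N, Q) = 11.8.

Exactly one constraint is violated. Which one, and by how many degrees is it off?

Perpendicular(FN, NQ) — off by 6.40°.

U = (0.00, 0.00) ✓; UF at 51.10° ✓; |UF| = 32.70 ✓; ∠UFN = 56.20° ✓; |FN| = 20.90 ✓; ∠(FN, NQ) = 96.40° ✗; |NQ| = 11.80 ✓.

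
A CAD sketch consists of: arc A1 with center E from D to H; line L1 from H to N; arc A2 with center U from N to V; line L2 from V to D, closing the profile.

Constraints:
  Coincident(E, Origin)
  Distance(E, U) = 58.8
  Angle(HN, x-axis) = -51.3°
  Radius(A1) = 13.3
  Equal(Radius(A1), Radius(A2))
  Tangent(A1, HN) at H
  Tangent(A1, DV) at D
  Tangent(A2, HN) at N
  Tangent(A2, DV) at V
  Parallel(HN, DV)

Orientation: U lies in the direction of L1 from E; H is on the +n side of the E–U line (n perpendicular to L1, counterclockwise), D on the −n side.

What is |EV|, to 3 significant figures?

60.3

The slot axis is L1's direction at -51.3°, so u = (cos -51.3°, sin -51.3°) = (0.625, -0.780) and n = (−sin -51.3°, cos -51.3°) = (0.780, 0.625). E is at the origin and U lies 58.8 along u from E, so U = 58.8·u = (36.8, -45.9). Tangency of A1 to both parallel lines with radius 13.3 puts H and D at E ± 13.3·n: H = (10.4, 8.32), D = (-10.4, -8.32). Equal radii place N and V the same way about U: N = U + 13.3·n = (47.1, -37.6), V = U − 13.3·n = (26.4, -54.2). Then |EV| = |V − E| = 60.3.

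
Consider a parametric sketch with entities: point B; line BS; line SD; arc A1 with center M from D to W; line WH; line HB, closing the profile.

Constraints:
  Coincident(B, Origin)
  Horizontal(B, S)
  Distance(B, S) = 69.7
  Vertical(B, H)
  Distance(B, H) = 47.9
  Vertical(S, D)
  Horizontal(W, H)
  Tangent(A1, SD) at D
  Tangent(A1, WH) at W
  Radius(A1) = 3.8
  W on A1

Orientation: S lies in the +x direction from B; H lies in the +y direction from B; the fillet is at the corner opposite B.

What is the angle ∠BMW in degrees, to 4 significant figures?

123.8°

The virtual corner opposite B is at (69.70, 47.90). The tangent condition forces MD to be normal to SD and since A1 is tangent to WH there, MW ⟂ WH, with radius 3.8, so the center M sits 3.8 in from both sides at M = (65.90, 44.10). That places the tangent points at D = (69.70, 44.10) on SD and W = (65.90, 47.90) on WH. Then cos ∠BMW = MB·MW / (|MB||MW|), giving 123.8°.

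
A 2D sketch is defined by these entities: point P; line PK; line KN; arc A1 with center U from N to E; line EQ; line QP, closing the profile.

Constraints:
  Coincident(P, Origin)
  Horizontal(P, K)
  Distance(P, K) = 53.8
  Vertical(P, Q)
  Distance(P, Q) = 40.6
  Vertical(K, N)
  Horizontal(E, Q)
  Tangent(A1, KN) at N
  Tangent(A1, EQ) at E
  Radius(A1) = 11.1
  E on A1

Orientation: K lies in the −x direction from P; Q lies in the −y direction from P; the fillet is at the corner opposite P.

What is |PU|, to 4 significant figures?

51.90

P and Q share the same x with |PQ| = 40.6 and Q on the −y side, so Q = (0.000, -40.60). The virtual corner opposite P is at (-53.80, -40.60). The tangent condition forces UN to be normal to KN and since A1 is tangent to EQ there, UE ⟂ EQ, with radius 11.1, so the center U sits 11.1 in from both sides at U = (-42.70, -29.50). Then |PU| = |U − P| = 51.90.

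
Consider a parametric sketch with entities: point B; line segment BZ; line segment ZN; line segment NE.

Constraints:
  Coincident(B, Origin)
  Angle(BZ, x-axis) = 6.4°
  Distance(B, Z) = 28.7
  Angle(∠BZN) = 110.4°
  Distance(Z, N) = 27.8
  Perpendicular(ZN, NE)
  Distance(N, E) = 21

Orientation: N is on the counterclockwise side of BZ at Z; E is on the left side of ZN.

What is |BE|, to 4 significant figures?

38.26

B is at the origin; BZ runs at 6.4° with length 28.7, so Z = 28.7·(cos 6.4°, sin 6.4°) = (28.52, 3.199). ∠BZN = 110.4°, so ZN runs at 6.4° + (180° − 110.4°) = 76.00° from the x-axis; with |ZN| = 27.8, N = Z + 27.8·(cos 76.00°, sin 76.00°) = (35.25, 30.17). ZN ⟂ NE; with |NE| = 21.0 on the left of ZN, E = N + 21.0·(-0.9703, 0.2419) = (14.87, 35.25). Then |BE| = |E − B| = 38.26.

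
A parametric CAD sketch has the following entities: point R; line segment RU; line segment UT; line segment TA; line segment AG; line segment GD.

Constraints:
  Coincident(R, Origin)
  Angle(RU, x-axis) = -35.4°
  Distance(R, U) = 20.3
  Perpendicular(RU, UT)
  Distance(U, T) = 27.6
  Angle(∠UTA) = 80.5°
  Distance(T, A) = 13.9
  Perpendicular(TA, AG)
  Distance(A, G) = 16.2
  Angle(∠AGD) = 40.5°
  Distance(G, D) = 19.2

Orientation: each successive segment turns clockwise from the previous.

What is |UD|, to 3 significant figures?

25.8

R is at the origin; RU runs at -35.4° with length 20.3, so U = (16.5, -11.8). RU is perpendicular to UT, so UT runs at -125°; with |UT| = 27.6, T = (0.559, -34.3). ∠UTA = 80.5° gives TA at 135° from the x-axis; with |TA| = 13.9, A = (-9.29, -24.4). TA is perpendicular to AG, so AG runs at 45.1°; with |AG| = 16.2, G = (2.15, -13.0). ∠AGD = 40.5° gives GD at -94.4° from the x-axis; with |GD| = 19.2, D = (0.675, -32.1). Then |UD| = |D − U| = 25.8.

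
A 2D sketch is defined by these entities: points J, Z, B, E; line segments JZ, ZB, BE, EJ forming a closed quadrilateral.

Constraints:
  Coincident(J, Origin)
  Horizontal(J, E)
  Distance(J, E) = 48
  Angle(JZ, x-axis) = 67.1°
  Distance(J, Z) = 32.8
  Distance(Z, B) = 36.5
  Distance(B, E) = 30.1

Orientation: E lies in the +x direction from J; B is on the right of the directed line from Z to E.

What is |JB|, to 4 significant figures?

19.37

Checks: |ZB| = 36.50 ✓; |BE| = 30.10 ✓.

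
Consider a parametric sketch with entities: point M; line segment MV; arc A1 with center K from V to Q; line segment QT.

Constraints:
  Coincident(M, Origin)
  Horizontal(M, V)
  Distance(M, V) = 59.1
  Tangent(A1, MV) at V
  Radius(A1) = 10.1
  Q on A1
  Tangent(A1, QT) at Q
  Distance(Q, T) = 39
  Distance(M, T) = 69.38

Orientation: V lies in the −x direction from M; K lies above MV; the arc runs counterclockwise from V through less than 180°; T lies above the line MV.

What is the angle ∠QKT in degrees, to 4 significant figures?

75.48°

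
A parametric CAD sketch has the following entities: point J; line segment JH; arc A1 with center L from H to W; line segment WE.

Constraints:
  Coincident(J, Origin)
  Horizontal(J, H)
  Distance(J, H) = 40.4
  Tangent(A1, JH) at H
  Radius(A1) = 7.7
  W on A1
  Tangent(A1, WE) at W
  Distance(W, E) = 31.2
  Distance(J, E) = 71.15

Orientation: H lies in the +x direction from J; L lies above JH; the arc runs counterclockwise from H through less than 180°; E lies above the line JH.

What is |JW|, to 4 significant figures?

46.60

Checks: |LW| = 7.700 ✓; ∠(LW, WE) = 90.00° ✓; |WE| = 31.20 ✓; |JE| = 71.15 ✓.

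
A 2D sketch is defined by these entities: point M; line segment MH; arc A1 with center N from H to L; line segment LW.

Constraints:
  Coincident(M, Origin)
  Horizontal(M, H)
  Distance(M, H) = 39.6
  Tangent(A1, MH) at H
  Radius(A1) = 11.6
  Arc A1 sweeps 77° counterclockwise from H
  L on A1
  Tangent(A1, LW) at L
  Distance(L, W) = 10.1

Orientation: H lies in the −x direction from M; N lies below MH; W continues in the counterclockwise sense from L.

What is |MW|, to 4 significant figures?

56.41

M is at the origin; MH is horizontal with |MH| = 39.6 and H on the −x side, so H = (-39.60, 0.000). The tangent condition forces NH to be normal to MH, so N = H + (0, -11.6) = (-39.60, -11.60). On A1, H sits at bearing 90° from N; a 77° counterclockwise sweep puts L at bearing 167°, so L = N + 11.6·(cos 167°, sin 167°) = (-50.90, -8.991). A1 meets LW tangentially, so NL is at right angles to LW, so LW runs along (−sin 167°, cos 167°); with |LW| = 10.1, W = (-53.17, -18.83). Then |MW| = |W − M| = 56.41.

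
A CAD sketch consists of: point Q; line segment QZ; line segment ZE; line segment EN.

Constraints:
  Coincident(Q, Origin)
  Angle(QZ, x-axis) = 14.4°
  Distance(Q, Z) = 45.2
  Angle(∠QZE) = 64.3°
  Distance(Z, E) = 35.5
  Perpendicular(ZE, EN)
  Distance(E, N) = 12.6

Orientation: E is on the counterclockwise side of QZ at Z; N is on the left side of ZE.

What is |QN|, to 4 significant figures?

32.31

∠QZE = 64.3°, so ZE runs at 14.4° + (180° − 64.3°) = 130.1° from the x-axis; with |ZE| = 35.5, E = Z + 35.5·(cos 130.1°, sin 130.1°) = (20.91, 38.40). ZE is perpendicular to EN; with |EN| = 12.6 on the left of ZE, N = E + 12.6·(-0.7649, -0.6441) = (11.28, 30.28). Then |QN| = |N − Q| = 32.31.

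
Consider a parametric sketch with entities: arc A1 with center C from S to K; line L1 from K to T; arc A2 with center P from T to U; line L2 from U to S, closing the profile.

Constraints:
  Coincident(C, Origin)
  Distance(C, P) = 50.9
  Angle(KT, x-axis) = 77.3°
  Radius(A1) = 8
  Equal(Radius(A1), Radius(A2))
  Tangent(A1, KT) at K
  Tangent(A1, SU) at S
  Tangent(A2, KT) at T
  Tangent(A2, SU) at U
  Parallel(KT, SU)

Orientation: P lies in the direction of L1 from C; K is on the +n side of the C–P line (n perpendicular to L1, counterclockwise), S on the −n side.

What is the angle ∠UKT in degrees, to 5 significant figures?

17.450°

Tangency of A1 to both parallel lines with radius 8.0 puts K and S at C ± 8.0·n: K = (-7.8043, 1.7588), S = (7.8043, -1.7588). Equal radii place T and U the same way about P: T = P + 8.0·n = (3.3859, 51.413), U = P − 8.0·n = (18.994, 47.896). Then cos ∠UKT = KU·KT / (|KU||KT|), giving 17.450°.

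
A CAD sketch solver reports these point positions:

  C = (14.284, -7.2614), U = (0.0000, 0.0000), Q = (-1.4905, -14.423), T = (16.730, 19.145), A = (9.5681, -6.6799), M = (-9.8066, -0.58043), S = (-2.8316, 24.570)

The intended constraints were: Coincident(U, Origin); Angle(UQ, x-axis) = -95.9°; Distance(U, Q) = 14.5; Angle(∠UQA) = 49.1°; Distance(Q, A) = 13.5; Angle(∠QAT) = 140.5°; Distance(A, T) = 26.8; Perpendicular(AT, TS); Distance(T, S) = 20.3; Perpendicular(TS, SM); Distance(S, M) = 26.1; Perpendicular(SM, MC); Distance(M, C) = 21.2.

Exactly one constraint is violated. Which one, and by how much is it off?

Distance(M, C) = 21.2 — off by 3.80.

U = (0.00, 0.00) ✓; UQ at -95.90° ✓; |UQ| = 14.50 ✓; ∠UQA = 49.10° ✓; |QA| = 13.50 ✓; ∠QAT = 140.5° ✓; |AT| = 26.80 ✓; ∠(AT, TS) = 90.00° ✓; |TS| = 20.30 ✓; ∠(TS, SM) = 90.00° ✓; |SM| = 26.10 ✓; ∠(SM, MC) = 90.00° ✓; |MC| = 25.00 ✗.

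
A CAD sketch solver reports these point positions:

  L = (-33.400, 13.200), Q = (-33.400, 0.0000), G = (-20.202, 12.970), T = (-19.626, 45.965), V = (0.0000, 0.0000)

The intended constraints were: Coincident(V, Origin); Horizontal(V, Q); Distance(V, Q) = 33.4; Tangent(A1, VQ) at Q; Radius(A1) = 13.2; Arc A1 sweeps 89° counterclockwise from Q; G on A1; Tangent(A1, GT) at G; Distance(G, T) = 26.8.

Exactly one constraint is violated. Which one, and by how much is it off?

Distance(G, T) = 26.8 — off by 6.20.

V = (0.00, 0.00) ✓; V.y = 0.00, Q.y = 0.00 ✓; |VQ| = 33.40 ✓; ∠(LQ, QV) = 90.00° ✓; |LQ| = 13.20 ✓; bearing(L→G) − bearing(L→Q) = 89.00° ✓; |LG| = 13.20 ✓; ∠(LG, GT) = 90.00° ✓; |GT| = 33.00 ✗.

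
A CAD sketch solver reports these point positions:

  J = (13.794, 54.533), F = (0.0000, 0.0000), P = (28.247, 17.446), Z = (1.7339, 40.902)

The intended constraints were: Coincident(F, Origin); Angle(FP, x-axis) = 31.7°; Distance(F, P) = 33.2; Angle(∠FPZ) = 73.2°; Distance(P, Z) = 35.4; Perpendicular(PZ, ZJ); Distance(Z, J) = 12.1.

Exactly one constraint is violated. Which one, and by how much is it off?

Distance(Z, J) = 12.1 — off by 6.10.

F = (0.00, 0.00) ✓; FP at 31.70° ✓; |FP| = 33.20 ✓; ∠FPZ = 73.20° ✓; |PZ| = 35.40 ✓; ∠(PZ, ZJ) = 90.00° ✓; |ZJ| = 18.20 ✗.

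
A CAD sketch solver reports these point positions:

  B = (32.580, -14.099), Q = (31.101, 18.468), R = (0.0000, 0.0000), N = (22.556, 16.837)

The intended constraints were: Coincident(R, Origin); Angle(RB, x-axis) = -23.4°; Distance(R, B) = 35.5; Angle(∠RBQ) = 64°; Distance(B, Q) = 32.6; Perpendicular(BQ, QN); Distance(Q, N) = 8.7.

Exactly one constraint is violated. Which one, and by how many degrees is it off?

Perpendicular(BQ, QN) — off by 8.21°.

R = (0.00, 0.00) ✓; RB at -23.40° ✓; |RB| = 35.50 ✓; ∠RBQ = 64.00° ✓; |BQ| = 32.60 ✓; ∠(BQ, QN) = 98.21° ✗; |QN| = 8.699 ✓.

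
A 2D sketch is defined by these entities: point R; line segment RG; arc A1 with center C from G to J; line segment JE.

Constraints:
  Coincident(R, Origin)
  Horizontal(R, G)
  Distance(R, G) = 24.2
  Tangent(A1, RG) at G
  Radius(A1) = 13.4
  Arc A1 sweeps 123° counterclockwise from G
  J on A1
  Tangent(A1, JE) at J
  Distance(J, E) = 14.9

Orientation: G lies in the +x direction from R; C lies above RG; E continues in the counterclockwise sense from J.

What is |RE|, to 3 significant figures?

43.0

R is at the origin; R and G share the same y with |RG| = 24.2 and G on the +x side, so G = (24.2, 0.00). A1 meets RG tangentially, so CG is at right angles to RG, so C = G + (0, 13.4) = (24.2, 13.4). On A1, G sits at bearing -90° from C; a 123° counterclockwise sweep puts J at bearing 33°, so J = C + 13.4·(cos 33°, sin 33°) = (35.4, 20.7). The tangent condition forces CJ to be normal to JE, so JE runs along (−sin 33°, cos 33°); with |JE| = 14.9, E = (27.3, 33.2). Then |RE| = |E − R| = 43.0.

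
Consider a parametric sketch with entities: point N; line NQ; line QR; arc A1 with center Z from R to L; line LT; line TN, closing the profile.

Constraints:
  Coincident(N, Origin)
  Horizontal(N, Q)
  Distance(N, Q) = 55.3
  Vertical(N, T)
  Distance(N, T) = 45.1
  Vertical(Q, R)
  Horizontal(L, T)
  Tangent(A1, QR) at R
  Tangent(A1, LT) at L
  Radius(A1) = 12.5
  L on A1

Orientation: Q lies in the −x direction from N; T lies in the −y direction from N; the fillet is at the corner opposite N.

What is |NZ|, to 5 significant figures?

53.801

N is at the origin; N and Q share the same y with |NQ| = 55.3 and Q on the −x side, so Q = (-55.300, 0.0000). N and T share the same x with |NT| = 45.1 and T on the −y side, so T = (0.0000, -45.100). The virtual corner opposite N is at (-55.300, -45.100). Since A1 is tangent to QR there, ZR ⟂ QR and the tangent condition forces ZL to be normal to LT, with radius 12.5, so the center Z sits 12.5 in from both sides at Z = (-42.800, -32.600). Then |NZ| = |Z − N| = 53.801.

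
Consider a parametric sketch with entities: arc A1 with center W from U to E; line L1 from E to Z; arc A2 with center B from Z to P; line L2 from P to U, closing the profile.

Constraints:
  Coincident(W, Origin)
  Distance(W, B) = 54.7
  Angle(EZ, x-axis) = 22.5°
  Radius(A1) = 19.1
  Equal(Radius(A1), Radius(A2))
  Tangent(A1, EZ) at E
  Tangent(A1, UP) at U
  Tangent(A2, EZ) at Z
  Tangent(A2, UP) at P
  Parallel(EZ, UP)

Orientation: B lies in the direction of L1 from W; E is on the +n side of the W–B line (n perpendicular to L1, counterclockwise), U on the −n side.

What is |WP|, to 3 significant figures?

57.9

The slot axis is L1's direction at 22.5°, so u = (cos 22.5°, sin 22.5°) = (0.924, 0.383) and n = (−sin 22.5°, cos 22.5°) = (-0.383, 0.924). W is at the origin and B lies 54.7 along u from W, so B = 54.7·u = (50.5, 20.9). Tangency of A1 to both parallel lines with radius 19.1 puts E and U at W ± 19.1·n: E = (-7.31, 17.6), U = (7.31, -17.6). Equal radii place Z and P the same way about B: Z = B + 19.1·n = (43.2, 38.6), P = B − 19.1·n = (57.8, 3.29). Then |WP| = |P − W| = 57.9.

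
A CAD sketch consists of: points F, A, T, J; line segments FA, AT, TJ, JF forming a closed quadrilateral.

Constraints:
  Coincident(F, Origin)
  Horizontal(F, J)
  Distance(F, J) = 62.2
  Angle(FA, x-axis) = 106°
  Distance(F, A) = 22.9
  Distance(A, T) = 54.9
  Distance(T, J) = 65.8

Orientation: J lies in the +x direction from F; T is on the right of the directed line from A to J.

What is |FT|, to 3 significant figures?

32.1

F is at the origin; F and J share the same y with |FJ| = 62.2 and J in +x, so J = (62.2, 0). FA runs at 106.0° with |FA| = 22.9, so A = (-6.31, 22.0). T is determined by |AT| = 54.9 and |TJ| = 65.8 together: it lies at the intersection of circle(A, 54.9) and circle(J, 65.8). With |AJ| = 72.0, the foot of the radical line on AJ is 26.8 from A and the perpendicular offset is √(54.9² − 26.8²) = 47.9. Taking the right-of-AJ solution: T = (4.59, -31.8).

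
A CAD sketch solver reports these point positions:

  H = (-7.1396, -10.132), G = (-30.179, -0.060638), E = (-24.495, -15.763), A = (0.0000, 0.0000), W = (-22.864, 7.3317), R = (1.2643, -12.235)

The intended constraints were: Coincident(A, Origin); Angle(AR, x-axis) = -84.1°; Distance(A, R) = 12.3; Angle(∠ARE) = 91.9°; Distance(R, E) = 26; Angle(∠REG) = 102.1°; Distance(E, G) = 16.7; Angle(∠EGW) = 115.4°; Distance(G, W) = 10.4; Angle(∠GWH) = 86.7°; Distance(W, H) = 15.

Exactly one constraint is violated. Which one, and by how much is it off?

Distance(W, H) = 15 — off by 8.50.

A = (0.00, 0.00) ✓; AR at -84.10° ✓; |AR| = 12.30 ✓; ∠ARE = 91.90° ✓; |RE| = 26.00 ✓; ∠REG = 102.1° ✓; |EG| = 16.70 ✓; ∠EGW = 115.4° ✓; |GW| = 10.40 ✓; ∠GWH = 86.70° ✓; |WH| = 23.50 ✗.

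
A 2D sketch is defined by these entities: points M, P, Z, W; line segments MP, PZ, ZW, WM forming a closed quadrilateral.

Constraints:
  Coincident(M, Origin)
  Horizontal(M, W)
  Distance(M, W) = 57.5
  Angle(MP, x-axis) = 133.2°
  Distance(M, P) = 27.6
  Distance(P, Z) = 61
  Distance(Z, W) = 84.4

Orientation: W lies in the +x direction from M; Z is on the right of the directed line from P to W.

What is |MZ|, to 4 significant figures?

43.99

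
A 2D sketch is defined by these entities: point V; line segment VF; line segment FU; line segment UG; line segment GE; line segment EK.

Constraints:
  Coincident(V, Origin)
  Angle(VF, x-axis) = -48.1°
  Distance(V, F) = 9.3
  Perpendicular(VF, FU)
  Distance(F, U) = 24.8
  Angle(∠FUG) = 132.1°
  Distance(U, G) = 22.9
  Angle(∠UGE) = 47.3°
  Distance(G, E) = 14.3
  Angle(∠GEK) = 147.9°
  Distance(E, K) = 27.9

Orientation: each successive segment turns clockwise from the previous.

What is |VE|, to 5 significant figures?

26.931

V is at the origin; VF runs at -48.1° with length 9.3, so F = (6.2108, -6.9221). VF is perpendicular to FU, so FU runs at -138.10°; with |FU| = 24.8, U = (-12.248, -23.484). ∠FUG = 132.1° gives UG at 174.00° from the x-axis; with |UG| = 22.9, G = (-35.023, -21.091). ∠UGE = 47.3° gives GE at 41.300° from the x-axis; with |GE| = 14.3, E = (-24.280, -11.653). Then |VE| = |E − V| = 26.931.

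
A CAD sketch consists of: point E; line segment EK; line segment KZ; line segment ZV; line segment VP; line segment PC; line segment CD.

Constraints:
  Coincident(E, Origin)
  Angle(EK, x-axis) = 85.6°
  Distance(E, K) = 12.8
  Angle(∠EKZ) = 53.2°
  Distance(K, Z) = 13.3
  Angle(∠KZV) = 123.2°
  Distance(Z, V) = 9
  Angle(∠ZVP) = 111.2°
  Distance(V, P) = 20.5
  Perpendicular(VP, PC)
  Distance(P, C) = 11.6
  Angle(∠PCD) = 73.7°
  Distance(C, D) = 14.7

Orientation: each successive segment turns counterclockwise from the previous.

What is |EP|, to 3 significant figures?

14.0

E is at the origin; EK runs at 85.6° with length 12.8, so K = (0.982, 12.8). ∠EKZ = 53.2° gives KZ at -148° from the x-axis; with |KZ| = 13.3, Z = (-10.2, 5.64). ∠KZV = 123.2° gives ZV at -90.8° from the x-axis; with |ZV| = 9.0, V = (-10.4, -3.36). ∠ZVP = 111.2° gives VP at -22.0° from the x-axis; with |VP| = 20.5, P = (8.63, -11.0). Then |EP| = |P − E| = 14.0.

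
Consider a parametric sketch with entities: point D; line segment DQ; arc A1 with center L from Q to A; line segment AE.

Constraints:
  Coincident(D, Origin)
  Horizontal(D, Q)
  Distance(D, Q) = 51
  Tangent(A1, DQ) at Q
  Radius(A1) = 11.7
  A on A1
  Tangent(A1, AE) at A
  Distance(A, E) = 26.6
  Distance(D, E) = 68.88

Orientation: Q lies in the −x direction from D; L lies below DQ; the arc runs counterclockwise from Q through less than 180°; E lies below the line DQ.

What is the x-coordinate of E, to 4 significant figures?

-55.82

D is at the origin; DQ is horizontal with |DQ| = 51.0 and Q on the −x side, so Q = (-51.00, 0.000). The tangent condition forces LQ to be normal to DQ, so L = Q + (0, -11.7) = (-51.00, -11.70). Since LA ⟂ AE (tangency), |LE| = √(11.7² + 26.6²) = 29.06 regardless of where A sits on A1. So E lies on both circle(D, 68.88) and circle(L, 29.06); the below-DQ intersection is E = (-55.82, -40.36). A is the foot of the tangent from E: A = (-62.34, -14.57).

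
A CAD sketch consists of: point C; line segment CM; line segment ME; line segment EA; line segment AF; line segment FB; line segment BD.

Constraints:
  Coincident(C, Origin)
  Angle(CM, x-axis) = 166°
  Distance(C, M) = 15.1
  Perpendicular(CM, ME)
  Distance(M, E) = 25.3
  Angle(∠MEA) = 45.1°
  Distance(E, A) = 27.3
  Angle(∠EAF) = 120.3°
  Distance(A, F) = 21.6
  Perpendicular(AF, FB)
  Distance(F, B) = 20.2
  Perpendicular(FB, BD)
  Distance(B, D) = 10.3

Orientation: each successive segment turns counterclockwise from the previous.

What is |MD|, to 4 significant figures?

3.064

AF is perpendicular to FB, so FB runs at -179.4°; with |FB| = 20.2, B = (-17.77, 14.51). FB ⟂ BD, so BD runs at -89.40°; with |BD| = 10.3, D = (-17.66, 4.212). Then |MD| = |D − M| = 3.064.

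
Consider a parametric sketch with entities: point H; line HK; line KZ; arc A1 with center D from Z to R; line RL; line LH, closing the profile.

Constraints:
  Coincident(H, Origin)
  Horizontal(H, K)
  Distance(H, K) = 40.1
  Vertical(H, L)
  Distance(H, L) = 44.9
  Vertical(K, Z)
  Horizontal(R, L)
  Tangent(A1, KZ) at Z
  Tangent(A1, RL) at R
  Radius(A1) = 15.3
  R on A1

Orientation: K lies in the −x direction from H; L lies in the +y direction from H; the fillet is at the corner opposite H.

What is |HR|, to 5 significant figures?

51.294

H is at the origin; HK is horizontal with |HK| = 40.1 and K on the −x side, so K = (-40.100, 0.0000). HL is vertical with |HL| = 44.9 and L on the +y side, so L = (0.0000, 44.900). The virtual corner opposite H is at (-40.100, 44.900). Since A1 is tangent to KZ there, DZ ⟂ KZ and since A1 is tangent to RL there, DR ⟂ RL, with radius 15.3, so the center D sits 15.3 in from both sides at D = (-24.800, 29.600). That places the tangent points at Z = (-40.100, 29.600) on KZ and R = (-24.800, 44.900) on RL. Then |HR| = |R − H| = 51.294.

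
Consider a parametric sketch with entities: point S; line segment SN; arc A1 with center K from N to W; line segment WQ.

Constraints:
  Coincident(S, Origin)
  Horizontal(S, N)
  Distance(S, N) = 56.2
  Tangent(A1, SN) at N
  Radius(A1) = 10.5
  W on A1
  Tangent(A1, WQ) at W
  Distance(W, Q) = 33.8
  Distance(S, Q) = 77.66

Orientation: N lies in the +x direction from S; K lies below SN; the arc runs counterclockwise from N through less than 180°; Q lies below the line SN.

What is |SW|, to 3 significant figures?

49.5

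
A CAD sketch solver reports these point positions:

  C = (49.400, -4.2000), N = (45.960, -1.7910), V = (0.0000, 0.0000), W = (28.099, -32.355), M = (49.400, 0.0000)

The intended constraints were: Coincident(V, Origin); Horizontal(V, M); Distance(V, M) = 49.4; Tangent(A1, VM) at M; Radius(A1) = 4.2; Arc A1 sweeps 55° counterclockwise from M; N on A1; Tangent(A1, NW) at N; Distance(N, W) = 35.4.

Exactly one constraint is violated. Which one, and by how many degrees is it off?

Tangent(A1, NW) at N — off by 4.70°.

V = (0.00, 0.00) ✓; V.y = 0.00, M.y = 0.00 ✓; |VM| = 49.40 ✓; ∠(CM, MV) = 90.00° ✓; |CM| = 4.200 ✓; bearing(C→N) − bearing(C→M) = 55.00° ✓; |CN| = 4.200 ✓; ∠(CN, NW) = 85.30° ✗; |NW| = 35.40 ✓.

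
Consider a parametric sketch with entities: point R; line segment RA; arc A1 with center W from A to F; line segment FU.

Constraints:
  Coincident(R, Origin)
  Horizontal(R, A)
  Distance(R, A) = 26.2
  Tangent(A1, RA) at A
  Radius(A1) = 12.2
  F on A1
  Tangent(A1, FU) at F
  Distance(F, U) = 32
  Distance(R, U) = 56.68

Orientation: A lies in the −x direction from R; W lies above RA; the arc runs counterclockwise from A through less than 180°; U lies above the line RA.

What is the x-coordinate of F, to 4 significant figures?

-16.01

Checks: |WF| = 12.20 ✓; ∠(WF, FU) = 90.00° ✓; |FU| = 32.00 ✓; |RU| = 56.68 ✓.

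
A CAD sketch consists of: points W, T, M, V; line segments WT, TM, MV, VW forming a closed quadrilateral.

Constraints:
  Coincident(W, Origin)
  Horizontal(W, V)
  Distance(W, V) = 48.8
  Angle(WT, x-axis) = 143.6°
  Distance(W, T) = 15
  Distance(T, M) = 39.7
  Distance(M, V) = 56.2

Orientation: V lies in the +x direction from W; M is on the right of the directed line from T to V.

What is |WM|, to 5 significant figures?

28.756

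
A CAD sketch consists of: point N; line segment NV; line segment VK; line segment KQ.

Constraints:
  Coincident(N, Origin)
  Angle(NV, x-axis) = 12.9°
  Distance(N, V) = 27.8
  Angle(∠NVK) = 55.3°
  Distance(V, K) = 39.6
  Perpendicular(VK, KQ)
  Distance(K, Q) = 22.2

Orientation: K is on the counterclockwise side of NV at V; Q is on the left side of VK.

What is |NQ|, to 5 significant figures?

23.783

N is at the origin; NV runs at 12.9° with length 27.8, so V = 27.8·(cos 12.9°, sin 12.9°) = (27.098, 6.2064). ∠NVK = 55.3°, so VK runs at 12.9° + (180° − 55.3°) = 137.60° from the x-axis; with |VK| = 39.6, K = V + 39.6·(cos 137.60°, sin 137.60°) = (-2.1445, 32.909). VK is perpendicular to KQ; with |KQ| = 22.2 on the left of VK, Q = K + 22.2·(-0.67430, -0.73846) = (-17.114, 16.515). Then |NQ| = |Q − N| = 23.783.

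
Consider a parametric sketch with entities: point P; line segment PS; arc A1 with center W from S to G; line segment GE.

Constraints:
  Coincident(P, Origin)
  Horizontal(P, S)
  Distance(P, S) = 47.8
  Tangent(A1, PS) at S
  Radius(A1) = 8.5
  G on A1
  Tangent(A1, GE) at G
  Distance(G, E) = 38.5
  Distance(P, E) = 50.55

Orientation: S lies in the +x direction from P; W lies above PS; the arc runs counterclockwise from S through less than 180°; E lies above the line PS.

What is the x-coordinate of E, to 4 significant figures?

27.59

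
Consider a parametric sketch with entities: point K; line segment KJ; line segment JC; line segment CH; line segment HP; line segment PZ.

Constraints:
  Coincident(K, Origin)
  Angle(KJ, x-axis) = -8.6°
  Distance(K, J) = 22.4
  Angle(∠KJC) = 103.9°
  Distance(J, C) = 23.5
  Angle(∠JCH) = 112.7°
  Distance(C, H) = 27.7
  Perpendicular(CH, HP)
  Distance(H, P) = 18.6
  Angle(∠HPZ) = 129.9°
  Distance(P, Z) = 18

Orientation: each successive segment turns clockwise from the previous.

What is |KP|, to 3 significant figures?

25.0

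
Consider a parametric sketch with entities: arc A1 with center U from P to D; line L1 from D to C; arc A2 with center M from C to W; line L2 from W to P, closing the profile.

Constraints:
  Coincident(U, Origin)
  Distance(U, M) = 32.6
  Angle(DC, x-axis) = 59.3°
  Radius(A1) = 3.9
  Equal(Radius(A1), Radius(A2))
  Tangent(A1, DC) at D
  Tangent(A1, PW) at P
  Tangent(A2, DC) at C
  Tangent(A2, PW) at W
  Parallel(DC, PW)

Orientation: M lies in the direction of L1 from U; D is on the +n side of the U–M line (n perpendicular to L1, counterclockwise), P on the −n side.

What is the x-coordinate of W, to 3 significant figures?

20.0

The slot axis is L1's direction at 59.3°, so u = (cos 59.3°, sin 59.3°) = (0.511, 0.860) and n = (−sin 59.3°, cos 59.3°) = (-0.860, 0.511). U is at the origin and M lies 32.6 along u from U, so M = 32.6·u = (16.6, 28.0). Tangency of A1 to both parallel lines with radius 3.9 puts D and P at U ± 3.9·n: D = (-3.35, 1.99), P = (3.35, -1.99). Equal radii place C and W the same way about M: C = M + 3.9·n = (13.3, 30.0), W = M − 3.9·n = (20.0, 26.0). So W.x = 20.0.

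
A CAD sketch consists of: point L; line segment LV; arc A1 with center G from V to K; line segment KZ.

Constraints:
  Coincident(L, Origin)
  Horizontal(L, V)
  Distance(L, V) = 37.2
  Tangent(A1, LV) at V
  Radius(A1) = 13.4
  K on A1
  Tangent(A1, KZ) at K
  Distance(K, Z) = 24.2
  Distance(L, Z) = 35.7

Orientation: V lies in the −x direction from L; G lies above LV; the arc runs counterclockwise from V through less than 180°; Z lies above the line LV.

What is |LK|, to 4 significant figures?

26.14

Checks: |GK| = 13.40 ✓; ∠(GK, KZ) = 90.00° ✓; |KZ| = 24.20 ✓; |LZ| = 35.70 ✓.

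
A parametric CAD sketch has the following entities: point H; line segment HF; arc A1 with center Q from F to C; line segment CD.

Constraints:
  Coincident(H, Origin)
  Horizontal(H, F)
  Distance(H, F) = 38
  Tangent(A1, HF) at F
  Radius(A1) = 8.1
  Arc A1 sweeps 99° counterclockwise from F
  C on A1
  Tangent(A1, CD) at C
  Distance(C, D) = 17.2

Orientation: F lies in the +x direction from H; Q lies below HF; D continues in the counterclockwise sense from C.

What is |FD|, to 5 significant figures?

26.885

H is at the origin; HF is horizontal with |HF| = 38.0 and F on the +x side, so F = (38.000, 0.0000). Since A1 is tangent to HF there, QF ⟂ HF, so Q = F + (0, -8.1) = (38.000, -8.1000). On A1, F sits at bearing 90° from Q; a 99° counterclockwise sweep puts C at bearing 189°, so C = Q + 8.1·(cos 189°, sin 189°) = (30.000, -9.3671). Since A1 is tangent to CD there, QC ⟂ CD, so CD runs along (−sin 189°, cos 189°); with |CD| = 17.2, D = (32.690, -26.355). Then |FD| = |D − F| = 26.885.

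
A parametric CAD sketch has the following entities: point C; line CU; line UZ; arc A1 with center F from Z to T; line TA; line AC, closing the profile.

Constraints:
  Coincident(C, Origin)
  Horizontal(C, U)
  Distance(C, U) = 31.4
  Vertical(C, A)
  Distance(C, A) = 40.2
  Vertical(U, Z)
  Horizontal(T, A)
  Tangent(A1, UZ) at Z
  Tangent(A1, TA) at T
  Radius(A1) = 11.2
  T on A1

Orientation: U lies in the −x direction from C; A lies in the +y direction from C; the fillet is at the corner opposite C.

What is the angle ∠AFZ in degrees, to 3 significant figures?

151°

C is at the origin; C and U share the same y with |CU| = 31.4 and U on the −x side, so U = (-31.4, 0.00). CA is vertical with |CA| = 40.2 and A on the +y side, so A = (0.00, 40.2). The virtual corner opposite C is at (-31.4, 40.2). Tangency of A1 to UZ means the radius FZ is perpendicular to UZ and the tangent condition forces FT to be normal to TA, with radius 11.2, so the center F sits 11.2 in from both sides at F = (-20.2, 29.0). That places the tangent points at Z = (-31.4, 29.0) on UZ and T = (-20.2, 40.2) on TA. Then cos ∠AFZ = FA·FZ / (|FA||FZ|), giving 151°.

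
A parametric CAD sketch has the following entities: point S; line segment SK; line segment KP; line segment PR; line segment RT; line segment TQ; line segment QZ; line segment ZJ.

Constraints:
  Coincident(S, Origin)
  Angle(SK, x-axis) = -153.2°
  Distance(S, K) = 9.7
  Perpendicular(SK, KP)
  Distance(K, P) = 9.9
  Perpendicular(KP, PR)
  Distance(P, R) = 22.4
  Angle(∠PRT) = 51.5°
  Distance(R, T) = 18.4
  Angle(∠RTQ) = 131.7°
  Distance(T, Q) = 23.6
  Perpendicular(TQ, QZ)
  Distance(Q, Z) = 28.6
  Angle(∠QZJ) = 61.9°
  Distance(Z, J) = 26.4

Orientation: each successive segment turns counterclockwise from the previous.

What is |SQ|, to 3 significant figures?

23.1

∠PRT = 51.5° gives RT at 155° from the x-axis; with |RT| = 18.4, T = (-0.917, 4.58). ∠RTQ = 131.7° gives TQ at -156° from the x-axis; with |TQ| = 23.6, Q = (-22.5, -4.87). Then |SQ| = |Q − S| = 23.1.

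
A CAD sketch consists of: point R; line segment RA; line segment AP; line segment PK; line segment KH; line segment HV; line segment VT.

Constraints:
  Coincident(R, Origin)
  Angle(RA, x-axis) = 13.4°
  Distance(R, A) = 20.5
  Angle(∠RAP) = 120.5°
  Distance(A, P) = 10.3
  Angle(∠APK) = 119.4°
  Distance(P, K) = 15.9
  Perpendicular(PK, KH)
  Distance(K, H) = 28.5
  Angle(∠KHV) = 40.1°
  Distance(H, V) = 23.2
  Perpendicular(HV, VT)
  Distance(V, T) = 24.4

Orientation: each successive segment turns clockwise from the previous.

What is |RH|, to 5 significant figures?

10.825

R is at the origin; RA runs at 13.4° with length 20.5, so A = (19.942, 4.7508). ∠RAP = 120.5° gives AP at -46.100° from the x-axis; with |AP| = 10.3, P = (27.084, -2.6708). ∠APK = 119.4° gives PK at -106.70° from the x-axis; with |PK| = 15.9, K = (22.515, -17.900). PK is perpendicular to KH, so KH runs at 163.30°; with |KH| = 28.5, H = (-4.7830, -9.7104). Then |RH| = |H − R| = 10.825.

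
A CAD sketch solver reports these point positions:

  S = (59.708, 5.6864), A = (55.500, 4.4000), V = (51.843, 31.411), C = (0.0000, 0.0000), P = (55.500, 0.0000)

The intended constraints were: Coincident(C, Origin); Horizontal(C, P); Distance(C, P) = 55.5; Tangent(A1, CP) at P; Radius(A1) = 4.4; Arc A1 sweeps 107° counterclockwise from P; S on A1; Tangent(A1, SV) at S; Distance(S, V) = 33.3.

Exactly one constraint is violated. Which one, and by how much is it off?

Distance(S, V) = 33.3 — off by 6.40.

C = (0.00, 0.00) ✓; C.y = 0.00, P.y = 0.00 ✓; |CP| = 55.50 ✓; ∠(AP, PC) = 90.00° ✓; |AP| = 4.400 ✓; bearing(A→S) − bearing(A→P) = 107.0° ✓; |AS| = 4.400 ✓; ∠(AS, SV) = 90.00° ✓; |SV| = 26.90 ✗.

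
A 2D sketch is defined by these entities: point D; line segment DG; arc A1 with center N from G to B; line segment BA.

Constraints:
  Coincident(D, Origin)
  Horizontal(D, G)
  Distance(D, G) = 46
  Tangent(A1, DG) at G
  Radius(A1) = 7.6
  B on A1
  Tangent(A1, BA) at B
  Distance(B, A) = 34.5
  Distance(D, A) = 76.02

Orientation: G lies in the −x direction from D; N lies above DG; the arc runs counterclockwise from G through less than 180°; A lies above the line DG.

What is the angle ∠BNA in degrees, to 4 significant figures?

77.58°

D is at the origin; D and G share the same y with |DG| = 46.0 and G on the −x side, so G = (-46.00, 0.000). A1 meets DG tangentially, so NG is at right angles to DG, so N = G + (0, 7.6) = (-46.00, 7.600). Since NB ⟂ BA (tangency), |NA| = √(7.6² + 34.5²) = 35.33 regardless of where B sits on A1. So A lies on both circle(D, 76.02) and circle(N, 35.33); the above-DG intersection is A = (-66.92, 36.07). B is the foot of the tangent from A: B = (-40.99, 13.31).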